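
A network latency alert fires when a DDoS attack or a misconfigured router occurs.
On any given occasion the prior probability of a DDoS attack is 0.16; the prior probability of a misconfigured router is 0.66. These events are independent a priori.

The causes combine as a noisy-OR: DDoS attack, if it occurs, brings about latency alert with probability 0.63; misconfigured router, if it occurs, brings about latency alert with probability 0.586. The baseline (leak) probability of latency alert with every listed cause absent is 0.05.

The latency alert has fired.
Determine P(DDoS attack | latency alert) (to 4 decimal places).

Under noisy-OR, P(latency alert | causes) = 1 − (1−0.05)·∏(1−qᵢ) over the active causes.
Weight on DDoS attack=true, given the evidence: 0.035278 + 0.090233 = 0.125511
The normalizing constant is 0.05·0.84·0.34 + 0.6067·0.84·0.66 + 0.6485·0.16·0.34 + 0.854479·0.16·0.66 = 0.476145
P(DDoS attack | latency alert) = 0.125511/0.476145 ≈ 0.2636

P(DDoS attack | latency alert) ≈ 0.2636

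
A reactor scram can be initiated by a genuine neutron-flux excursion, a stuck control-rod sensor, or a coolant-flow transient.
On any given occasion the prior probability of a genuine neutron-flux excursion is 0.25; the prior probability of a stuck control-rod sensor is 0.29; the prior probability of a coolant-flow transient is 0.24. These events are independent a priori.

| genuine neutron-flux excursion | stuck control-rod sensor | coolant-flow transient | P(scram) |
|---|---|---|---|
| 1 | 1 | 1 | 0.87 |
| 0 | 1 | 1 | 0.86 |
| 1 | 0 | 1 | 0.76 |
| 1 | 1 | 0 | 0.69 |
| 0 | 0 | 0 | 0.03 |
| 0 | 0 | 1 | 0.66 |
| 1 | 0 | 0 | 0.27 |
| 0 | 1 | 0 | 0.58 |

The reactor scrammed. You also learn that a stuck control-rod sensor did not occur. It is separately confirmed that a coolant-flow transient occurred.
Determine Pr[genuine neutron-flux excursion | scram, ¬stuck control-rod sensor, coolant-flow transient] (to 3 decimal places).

By total probability over both values of genuine neutron-flux excursion:
  P(scram | ¬stuck control-rod sensor, coolant-flow transient) = 0.66×0.75 + 0.76×0.25
        = 0.495000 + 0.190000 = 0.685000
Keeping only the genuine neutron-flux excursion-present terms gives 0.190000, so
  P(genuine neutron-flux excursion | scram, ¬stuck control-rod sensor, coolant-flow transient) = 0.190000 / 0.685000 ≈ 0.277

Pr[genuine neutron-flux excursion | scram, ¬stuck control-rod sensor, coolant-flow transient] ≈ 0.277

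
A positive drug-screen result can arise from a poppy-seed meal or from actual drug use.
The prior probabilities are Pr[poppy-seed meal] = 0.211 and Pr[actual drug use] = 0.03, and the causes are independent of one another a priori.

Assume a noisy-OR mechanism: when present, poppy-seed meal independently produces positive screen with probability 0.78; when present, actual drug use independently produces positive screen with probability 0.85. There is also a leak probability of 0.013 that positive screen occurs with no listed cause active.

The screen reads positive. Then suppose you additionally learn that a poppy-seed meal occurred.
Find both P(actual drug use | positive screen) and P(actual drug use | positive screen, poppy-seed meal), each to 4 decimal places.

P(actual drug use | positive screen) ≈ 0.1338; P(actual drug use | positive screen, poppy-seed meal) ≈ 0.0368

Under noisy-OR, P(positive screen | causes) = 1 − (1−0.013)·∏(1−qᵢ) over the active causes.
P(positive screen) = 0.013×0.789×0.97 + 0.85195×0.789×0.03 + 0.78286×0.211×0.97 + 0.967429×0.211×0.03 = 0.009949 + 0.020166 + 0.160228 + 0.006124 = 0.196467
Restricting to configurations with actual drug use present: 0.020166 + 0.006124 = 0.026290.
So P(actual drug use | positive screen) = 0.026290/0.196467 ≈ 0.1338.

Now condition on the additional information:
P(positive screen | poppy-seed meal) = 0.78286*0.97 + 0.967429*0.03 = 0.759374 + 0.029023 = 0.788397
Restricting to configurations with actual drug use present: 0.967429*0.03 = 0.029023.
So P(actual drug use | positive screen, poppy-seed meal) = 0.029023/0.788397 ≈ 0.0368.
Conditioning on poppy-seed meal lowers the posterior on actual drug use: the classic explaining-away effect in a common-effect structure.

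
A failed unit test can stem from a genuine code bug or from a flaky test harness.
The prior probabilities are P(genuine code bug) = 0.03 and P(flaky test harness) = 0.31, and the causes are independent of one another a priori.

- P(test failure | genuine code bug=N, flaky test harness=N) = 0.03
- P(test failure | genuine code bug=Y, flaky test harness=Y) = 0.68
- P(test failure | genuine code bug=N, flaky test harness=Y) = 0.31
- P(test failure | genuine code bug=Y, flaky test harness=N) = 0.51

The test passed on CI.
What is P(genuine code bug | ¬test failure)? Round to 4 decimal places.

By total probability over the 4 (genuine code bug, flaky test harness) configurations:
  P(¬test failure) = 0.97·0.97·0.69 + 0.69·0.97·0.31 + 0.49·0.03·0.69 + 0.32·0.03·0.31
        = 0.649221 + 0.207483 + 0.010143 + 0.002976 = 0.869823
Configurations with genuine code bug contribute 0.013119, so
  P(genuine code bug | ¬test failure) = 0.013119 / 0.869823 ≈ 0.0151

P(genuine code bug | ¬test failure) ≈ 0.0151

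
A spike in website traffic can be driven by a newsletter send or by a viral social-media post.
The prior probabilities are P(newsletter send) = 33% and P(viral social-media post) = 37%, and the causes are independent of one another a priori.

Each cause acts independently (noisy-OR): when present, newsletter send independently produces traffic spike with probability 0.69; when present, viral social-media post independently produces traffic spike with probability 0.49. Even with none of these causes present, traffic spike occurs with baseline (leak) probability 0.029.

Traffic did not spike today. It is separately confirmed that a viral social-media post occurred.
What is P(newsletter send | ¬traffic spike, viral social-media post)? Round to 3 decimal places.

P(newsletter send | ¬traffic spike, viral social-media post) ≈ 0.132

Under noisy-OR, P(traffic spike | causes) = 1 − (1−0.029)·∏(1−qᵢ) over the active causes.
P(¬traffic spike | viral social-media post) = 0.49521·0.67 + 0.153515·0.33 = 0.331791 + 0.050660 = 0.382451
The newsletter send-present share is 0.153515·0.33 = 0.050660.
Hence the posterior is 0.050660/0.382451 ≈ 0.132.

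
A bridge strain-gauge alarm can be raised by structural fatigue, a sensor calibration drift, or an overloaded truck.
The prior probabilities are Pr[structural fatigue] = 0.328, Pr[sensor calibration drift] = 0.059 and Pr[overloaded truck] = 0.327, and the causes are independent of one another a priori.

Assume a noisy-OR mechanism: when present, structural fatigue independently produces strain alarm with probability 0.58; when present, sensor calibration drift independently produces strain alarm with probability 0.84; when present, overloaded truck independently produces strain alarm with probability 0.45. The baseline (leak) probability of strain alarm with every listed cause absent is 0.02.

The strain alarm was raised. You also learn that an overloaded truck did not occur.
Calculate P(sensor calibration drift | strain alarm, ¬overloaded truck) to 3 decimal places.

P(sensor calibration drift | strain alarm, ¬overloaded truck) ≈ 0.210

Under noisy-OR, P(strain alarm | causes) = 1 − (1−0.02)·∏(1−qᵢ) over the active causes.
Enumerate the 4 (structural fatigue, sensor calibration drift) configurations and weight by the priors:
  P(strain alarm | ¬overloaded truck) = 0.02*0.672*0.941 + 0.8432*0.672*0.059 + 0.5884*0.328*0.941 + 0.934144*0.328*0.059
        = 0.012647 + 0.033431 + 0.181608 + 0.018078 = 0.245764
The terms with sensor calibration drift present sum to 0.051509, so
  P(sensor calibration drift | strain alarm, ¬overloaded truck) = 0.051509 / 0.245764 ≈ 0.210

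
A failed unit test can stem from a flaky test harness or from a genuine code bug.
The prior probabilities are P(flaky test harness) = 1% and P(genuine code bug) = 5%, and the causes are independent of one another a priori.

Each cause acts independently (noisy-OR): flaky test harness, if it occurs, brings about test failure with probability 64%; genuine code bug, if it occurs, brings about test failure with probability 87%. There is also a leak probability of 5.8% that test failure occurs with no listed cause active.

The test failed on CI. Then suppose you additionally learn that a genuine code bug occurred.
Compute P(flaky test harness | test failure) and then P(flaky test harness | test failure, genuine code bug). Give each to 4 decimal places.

P(flaky test harness | test failure) ≈ 0.0645; P(flaky test harness | test failure, genuine code bug) ≈ 0.0109

Under noisy-OR, P(test failure | causes) = 1 − (1−0.058)·∏(1−qᵢ) over the active causes.
Sum P(test failure|·) weighted by the priors over the 4 (flaky test harness, genuine code bug) configurations:
  P(test failure) = 0.058×0.99×0.95 + 0.87754×0.99×0.05 + 0.66088×0.01×0.95 + 0.955914×0.01×0.05
        = 0.054549 + 0.043438 + 0.006278 + 0.000478 = 0.104743
Configurations with flaky test harness contribute 0.006756, so
  P(flaky test harness | test failure) = 0.006756 / 0.104743 ≈ 0.0645

Now also conditioning on genuine code bug=true:
P(test failure | genuine code bug) = 0.87754*0.99 + 0.955914*0.01 = 0.868765 + 0.009559 = 0.878324
Restricting to configurations with flaky test harness present: 0.955914*0.01 = 0.009559.
Hence the posterior is 0.009559/0.878324 ≈ 0.0109.
The drop from 0.0645 to 0.0109 is the explaining-away (discounting) effect.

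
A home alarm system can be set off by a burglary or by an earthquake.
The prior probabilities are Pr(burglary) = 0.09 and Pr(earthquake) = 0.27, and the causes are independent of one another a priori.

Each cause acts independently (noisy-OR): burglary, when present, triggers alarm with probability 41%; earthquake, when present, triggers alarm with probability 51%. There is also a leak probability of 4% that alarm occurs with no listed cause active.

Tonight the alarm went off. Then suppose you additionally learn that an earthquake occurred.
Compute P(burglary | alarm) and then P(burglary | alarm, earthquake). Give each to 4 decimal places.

P(burglary | alarm) ≈ 0.2271; P(burglary | alarm, earthquake) ≈ 0.1189

Under noisy-OR, P(alarm | causes) = 1 − (1−0.04)·∏(1−qᵢ) over the active causes.
By total probability over the 4 (burglary, earthquake) configurations:
  P(alarm) = 0.04*0.91*0.73 + 0.5296*0.91*0.27 + 0.4336*0.09*0.73 + 0.722464*0.09*0.27
        = 0.026572 + 0.130123 + 0.028488 + 0.017556 = 0.202739
Keeping only the burglary-present terms gives 0.046044, so
  P(burglary | alarm) = 0.046044 / 0.202739 ≈ 0.2271

Now condition on the additional information:
P(alarm | earthquake) = 0.5296×0.91 + 0.722464×0.09 = 0.481936 + 0.065022 = 0.546958
The burglary-present share is 0.722464×0.09 = 0.065022.
So P(burglary | alarm, earthquake) = 0.065022/0.546958 ≈ 0.1189.
Conditioning on earthquake lowers the posterior on burglary: the classic explaining-away effect in a common-effect structure.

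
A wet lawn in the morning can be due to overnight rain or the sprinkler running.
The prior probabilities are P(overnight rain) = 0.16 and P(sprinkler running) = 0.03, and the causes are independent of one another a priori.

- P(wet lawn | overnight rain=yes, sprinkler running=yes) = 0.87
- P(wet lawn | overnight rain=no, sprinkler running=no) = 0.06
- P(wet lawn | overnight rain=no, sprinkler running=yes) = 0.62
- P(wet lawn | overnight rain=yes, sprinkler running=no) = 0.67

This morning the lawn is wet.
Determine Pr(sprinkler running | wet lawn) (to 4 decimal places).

Sum P(wet lawn|·) weighted by the priors over the 4 (overnight rain, sprinkler running) configurations:
  P(wet lawn) = 0.06×0.84×0.97 + 0.62×0.84×0.03 + 0.67×0.16×0.97 + 0.87×0.16×0.03
        = 0.048888 + 0.015624 + 0.103984 + 0.004176 = 0.172672
Configurations with sprinkler running contribute 0.019800, so
  P(sprinkler running | wet lawn) = 0.019800 / 0.172672 ≈ 0.1147

Pr(sprinkler running | wet lawn) ≈ 0.1147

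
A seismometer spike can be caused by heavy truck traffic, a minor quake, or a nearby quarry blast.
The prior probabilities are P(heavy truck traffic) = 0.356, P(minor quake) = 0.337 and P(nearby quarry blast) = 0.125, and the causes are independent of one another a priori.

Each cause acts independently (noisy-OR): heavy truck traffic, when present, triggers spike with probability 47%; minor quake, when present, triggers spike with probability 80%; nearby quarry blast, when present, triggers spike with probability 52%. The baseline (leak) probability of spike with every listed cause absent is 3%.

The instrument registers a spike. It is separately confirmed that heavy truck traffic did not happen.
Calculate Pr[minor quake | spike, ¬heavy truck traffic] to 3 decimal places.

Pr[minor quake | spike, ¬heavy truck traffic] ≈ 0.817

Under noisy-OR, P(spike | causes) = 1 − (1−0.03)·∏(1−qᵢ) over the active causes.
For the numerator, keep only minor quake=true terms: 0.237669 + 0.038202 = 0.275871
The normalizing constant is 0.03·0.663·0.875 + 0.5344·0.663·0.125 + 0.806·0.337·0.875 + 0.90688·0.337·0.125 = 0.337563
Posterior = 0.275871 / 0.337563 ≈ 0.817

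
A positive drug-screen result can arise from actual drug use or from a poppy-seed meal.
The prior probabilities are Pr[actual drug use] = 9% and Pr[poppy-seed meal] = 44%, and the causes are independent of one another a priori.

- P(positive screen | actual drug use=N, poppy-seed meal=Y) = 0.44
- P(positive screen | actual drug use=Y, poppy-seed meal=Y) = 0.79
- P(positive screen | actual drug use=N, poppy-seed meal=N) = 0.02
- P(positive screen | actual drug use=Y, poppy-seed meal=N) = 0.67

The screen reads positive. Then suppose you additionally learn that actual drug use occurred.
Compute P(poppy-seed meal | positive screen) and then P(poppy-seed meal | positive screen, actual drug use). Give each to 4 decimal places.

P(poppy-seed meal | positive screen) ≈ 0.8252; P(poppy-seed meal | positive screen, actual drug use) ≈ 0.4809

Enumerate the 4 (actual drug use, poppy-seed meal) configurations and weight by the priors:
  P(positive screen) = 0.02·0.91·0.56 + 0.44·0.91·0.44 + 0.67·0.09·0.56 + 0.79·0.09·0.44
        = 0.010192 + 0.176176 + 0.033768 + 0.031284 = 0.251420
Configurations with poppy-seed meal contribute 0.207460, so
  P(poppy-seed meal | positive screen) = 0.207460 / 0.251420 ≈ 0.8252

Now also conditioning on actual drug use=true:
Enumerate both values of poppy-seed meal and weight by the priors:
  P(positive screen | actual drug use) = 0.67*0.56 + 0.79*0.44
        = 0.375200 + 0.347600 = 0.722800
Keeping only the poppy-seed meal-present terms gives 0.347600, so
  P(poppy-seed meal | positive screen, actual drug use) = 0.347600 / 0.722800 ≈ 0.4809
The drop from 0.8252 to 0.4809 is the explaining-away (discounting) effect.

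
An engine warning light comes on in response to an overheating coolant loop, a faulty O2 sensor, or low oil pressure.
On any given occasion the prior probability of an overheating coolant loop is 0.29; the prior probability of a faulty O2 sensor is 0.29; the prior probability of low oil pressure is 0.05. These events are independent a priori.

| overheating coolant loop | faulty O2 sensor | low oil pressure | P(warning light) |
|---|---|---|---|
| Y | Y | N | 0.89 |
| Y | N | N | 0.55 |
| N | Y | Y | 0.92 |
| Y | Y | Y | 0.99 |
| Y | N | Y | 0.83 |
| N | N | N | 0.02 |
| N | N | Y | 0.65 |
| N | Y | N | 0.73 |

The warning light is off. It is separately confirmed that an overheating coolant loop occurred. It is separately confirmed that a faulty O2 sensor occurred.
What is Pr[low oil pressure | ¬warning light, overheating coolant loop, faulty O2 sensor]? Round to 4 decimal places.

Pr[low oil pressure | ¬warning light, overheating coolant loop, faulty O2 sensor] ≈ 0.0048

Enumerate both values of low oil pressure and weight by the priors:
  P(¬warning light | overheating coolant loop, faulty O2 sensor) = 0.11×0.95 + 0.01×0.05
        = 0.104500 + 0.000500 = 0.105000
Keeping only the low oil pressure-present terms gives 0.000500, so
  P(low oil pressure | ¬warning light, overheating coolant loop, faulty O2 sensor) = 0.000500 / 0.105000 ≈ 0.0048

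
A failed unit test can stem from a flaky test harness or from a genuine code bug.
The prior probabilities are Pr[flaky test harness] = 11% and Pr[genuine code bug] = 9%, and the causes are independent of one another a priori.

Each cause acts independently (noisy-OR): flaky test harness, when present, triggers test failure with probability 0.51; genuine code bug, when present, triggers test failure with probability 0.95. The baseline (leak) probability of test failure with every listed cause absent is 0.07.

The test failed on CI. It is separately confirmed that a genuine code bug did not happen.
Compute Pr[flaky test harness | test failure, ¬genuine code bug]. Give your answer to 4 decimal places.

Pr[flaky test harness | test failure, ¬genuine code bug] ≈ 0.4901

Under noisy-OR, P(test failure | causes) = 1 − (1−0.07)·∏(1−qᵢ) over the active causes.
Enumerate both values of flaky test harness and weight by the priors:
  P(test failure | ¬genuine code bug) = 0.07×0.89 + 0.5443×0.11
        = 0.062300 + 0.059873 = 0.122173
The terms with flaky test harness present sum to 0.059873, so
  P(flaky test harness | test failure, ¬genuine code bug) = 0.059873 / 0.122173 ≈ 0.4901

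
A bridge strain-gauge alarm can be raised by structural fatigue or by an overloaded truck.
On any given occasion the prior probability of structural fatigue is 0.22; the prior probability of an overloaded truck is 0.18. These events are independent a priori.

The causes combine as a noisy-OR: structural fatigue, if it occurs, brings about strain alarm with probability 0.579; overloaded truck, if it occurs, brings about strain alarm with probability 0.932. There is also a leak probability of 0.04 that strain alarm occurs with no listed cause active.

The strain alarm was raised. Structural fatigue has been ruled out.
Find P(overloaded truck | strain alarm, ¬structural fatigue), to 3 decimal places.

P(overloaded truck | strain alarm, ¬structural fatigue) ≈ 0.837

Under noisy-OR, P(strain alarm | causes) = 1 − (1−0.04)·∏(1−qᵢ) over the active causes.
Enumerate both values of overloaded truck and weight by the priors:
  P(strain alarm | ¬structural fatigue) = 0.04·0.82 + 0.93472·0.18
        = 0.032800 + 0.168250 = 0.201050
Configurations with overloaded truck contribute 0.168250, so
  P(overloaded truck | strain alarm, ¬structural fatigue) = 0.168250 / 0.201050 ≈ 0.837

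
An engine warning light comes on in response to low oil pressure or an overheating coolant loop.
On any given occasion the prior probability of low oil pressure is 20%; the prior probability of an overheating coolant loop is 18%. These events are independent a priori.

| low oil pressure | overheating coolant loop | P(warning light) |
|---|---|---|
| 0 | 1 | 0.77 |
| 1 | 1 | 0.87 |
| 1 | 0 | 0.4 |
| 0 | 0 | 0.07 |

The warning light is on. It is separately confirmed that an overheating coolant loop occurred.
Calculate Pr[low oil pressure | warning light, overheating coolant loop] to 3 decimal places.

For the numerator, keep only low oil pressure=true terms: 0.87×0.2 = 0.174000
Denominator P(warning light | overheating coolant loop): 0.77×0.8 + 0.87×0.2 = 0.790000
Posterior = 0.174000 / 0.790000 ≈ 0.220

Pr[low oil pressure | warning light, overheating coolant loop] ≈ 0.220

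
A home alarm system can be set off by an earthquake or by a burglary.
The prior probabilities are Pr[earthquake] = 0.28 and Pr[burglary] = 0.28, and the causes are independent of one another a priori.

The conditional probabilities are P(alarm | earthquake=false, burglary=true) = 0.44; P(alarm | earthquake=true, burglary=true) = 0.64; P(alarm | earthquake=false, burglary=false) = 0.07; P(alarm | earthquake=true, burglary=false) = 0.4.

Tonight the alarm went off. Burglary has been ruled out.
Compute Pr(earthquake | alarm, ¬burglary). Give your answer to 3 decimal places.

P(alarm | ¬burglary) = 0.07·0.72 + 0.4·0.28 = 0.050400 + 0.112000 = 0.162400
Of this, 0.112000 comes from 0.4·0.28 (the earthquake=true cases).
P(earthquake | alarm, ¬burglary) = 0.112000 / 0.162400 ≈ 0.690

Pr(earthquake | alarm, ¬burglary) ≈ 0.690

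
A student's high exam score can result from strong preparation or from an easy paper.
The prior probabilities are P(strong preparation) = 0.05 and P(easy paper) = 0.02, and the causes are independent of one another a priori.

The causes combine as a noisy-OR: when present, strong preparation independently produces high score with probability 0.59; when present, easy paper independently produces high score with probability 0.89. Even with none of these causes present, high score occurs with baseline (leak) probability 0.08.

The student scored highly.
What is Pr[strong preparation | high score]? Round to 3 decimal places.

Under noisy-OR, P(high score | causes) = 1 − (1−0.08)·∏(1−qᵢ) over the active causes.
Numerator (weight on configurations with strong preparation): 0.030517 + 0.000959 = 0.031476
The normalizing constant is 0.08*0.95*0.98 + 0.8988*0.95*0.02 + 0.6228*0.05*0.98 + 0.958508*0.05*0.02 = 0.123033
P(strong preparation | high score) = 0.031476/0.123033 ≈ 0.256

Pr[strong preparation | high score] ≈ 0.256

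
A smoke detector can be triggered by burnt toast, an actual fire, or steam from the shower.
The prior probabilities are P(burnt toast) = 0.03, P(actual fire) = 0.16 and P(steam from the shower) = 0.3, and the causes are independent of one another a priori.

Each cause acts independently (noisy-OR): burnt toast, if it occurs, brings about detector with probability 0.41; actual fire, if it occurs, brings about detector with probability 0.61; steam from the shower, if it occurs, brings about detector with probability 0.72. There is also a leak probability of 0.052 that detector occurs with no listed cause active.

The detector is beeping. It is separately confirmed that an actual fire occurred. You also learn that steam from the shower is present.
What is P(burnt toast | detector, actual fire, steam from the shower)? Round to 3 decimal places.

P(burnt toast | detector, actual fire, steam from the shower) ≈ 0.031

Under noisy-OR, P(detector | causes) = 1 − (1−0.052)·∏(1−qᵢ) over the active causes.
By total probability over both values of burnt toast:
  P(detector | actual fire, steam from the shower) = 0.896478*0.97 + 0.938922*0.03
        = 0.869584 + 0.028168 = 0.897752
Keeping only the burnt toast-present terms gives 0.028168, so
  P(burnt toast | detector, actual fire, steam from the shower) = 0.028168 / 0.897752 ≈ 0.031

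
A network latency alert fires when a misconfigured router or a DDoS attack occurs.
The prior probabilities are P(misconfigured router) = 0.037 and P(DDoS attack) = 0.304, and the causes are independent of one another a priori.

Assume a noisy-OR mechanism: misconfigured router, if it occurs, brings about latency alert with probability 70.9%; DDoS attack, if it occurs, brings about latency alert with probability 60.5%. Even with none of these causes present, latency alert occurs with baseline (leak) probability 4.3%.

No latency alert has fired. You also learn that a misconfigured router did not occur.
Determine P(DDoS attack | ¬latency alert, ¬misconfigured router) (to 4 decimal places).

Under noisy-OR, P(latency alert | causes) = 1 − (1−0.043)·∏(1−qᵢ) over the active causes.
P(¬latency alert | ¬misconfigured router) = 0.957*0.696 + 0.378015*0.304 = 0.666072 + 0.114917 = 0.780989
Restricting to configurations with DDoS attack present: 0.378015*0.304 = 0.114917.
Hence the posterior is 0.114917/0.780989 ≈ 0.1471.

P(DDoS attack | ¬latency alert, ¬misconfigured router) ≈ 0.1471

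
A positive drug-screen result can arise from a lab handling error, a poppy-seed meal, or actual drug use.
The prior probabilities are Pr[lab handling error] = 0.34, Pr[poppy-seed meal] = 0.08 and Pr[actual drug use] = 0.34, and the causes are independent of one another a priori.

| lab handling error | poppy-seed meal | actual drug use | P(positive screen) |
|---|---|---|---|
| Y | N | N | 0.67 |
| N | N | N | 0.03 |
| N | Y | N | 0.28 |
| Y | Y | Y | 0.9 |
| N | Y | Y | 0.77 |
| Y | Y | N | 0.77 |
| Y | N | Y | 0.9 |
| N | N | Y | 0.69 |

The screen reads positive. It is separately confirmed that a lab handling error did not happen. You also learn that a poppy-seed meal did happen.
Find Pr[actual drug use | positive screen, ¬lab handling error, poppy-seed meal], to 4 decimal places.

Weight on actual drug use=true, given the evidence: 0.77×0.34 = 0.261800
Denominator P(positive screen | ¬lab handling error, poppy-seed meal): 0.28×0.66 + 0.77×0.34 = 0.446600
P(actual drug use | positive screen, ¬lab handling error, poppy-seed meal) = 0.261800/0.446600 ≈ 0.5862

Pr[actual drug use | positive screen, ¬lab handling error, poppy-seed meal] ≈ 0.5862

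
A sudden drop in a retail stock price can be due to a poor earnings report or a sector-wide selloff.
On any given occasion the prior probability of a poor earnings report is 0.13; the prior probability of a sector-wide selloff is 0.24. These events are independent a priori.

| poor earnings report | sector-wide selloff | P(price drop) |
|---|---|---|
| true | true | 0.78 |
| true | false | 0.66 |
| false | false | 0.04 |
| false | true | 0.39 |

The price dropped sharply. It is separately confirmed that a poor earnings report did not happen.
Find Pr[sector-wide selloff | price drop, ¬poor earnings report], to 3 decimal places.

Pr[sector-wide selloff | price drop, ¬poor earnings report] ≈ 0.755

Enumerate both values of sector-wide selloff and weight by the priors:
  P(price drop | ¬poor earnings report) = 0.04×0.76 + 0.39×0.24
        = 0.030400 + 0.093600 = 0.124000
Configurations with sector-wide selloff contribute 0.093600, so
  P(sector-wide selloff | price drop, ¬poor earnings report) = 0.093600 / 0.124000 ≈ 0.755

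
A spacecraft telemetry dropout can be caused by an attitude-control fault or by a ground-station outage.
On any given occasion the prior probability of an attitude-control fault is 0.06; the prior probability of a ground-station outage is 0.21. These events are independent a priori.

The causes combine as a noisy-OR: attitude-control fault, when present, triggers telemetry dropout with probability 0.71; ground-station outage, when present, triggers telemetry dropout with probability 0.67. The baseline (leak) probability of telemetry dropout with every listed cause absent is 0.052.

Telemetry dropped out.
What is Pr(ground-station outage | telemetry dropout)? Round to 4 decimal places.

Under noisy-OR, P(telemetry dropout | causes) = 1 − (1−0.052)·∏(1−qᵢ) over the active causes.
P(telemetry dropout) = 0.052×0.94×0.79 + 0.68716×0.94×0.21 + 0.72508×0.06×0.79 + 0.909276×0.06×0.21 = 0.038615 + 0.135645 + 0.034369 + 0.011457 = 0.220086
Restricting to configurations with ground-station outage present: 0.135645 + 0.011457 = 0.147102.
Hence the posterior is 0.147102/0.220086 ≈ 0.6684.

Pr(ground-station outage | telemetry dropout) ≈ 0.6684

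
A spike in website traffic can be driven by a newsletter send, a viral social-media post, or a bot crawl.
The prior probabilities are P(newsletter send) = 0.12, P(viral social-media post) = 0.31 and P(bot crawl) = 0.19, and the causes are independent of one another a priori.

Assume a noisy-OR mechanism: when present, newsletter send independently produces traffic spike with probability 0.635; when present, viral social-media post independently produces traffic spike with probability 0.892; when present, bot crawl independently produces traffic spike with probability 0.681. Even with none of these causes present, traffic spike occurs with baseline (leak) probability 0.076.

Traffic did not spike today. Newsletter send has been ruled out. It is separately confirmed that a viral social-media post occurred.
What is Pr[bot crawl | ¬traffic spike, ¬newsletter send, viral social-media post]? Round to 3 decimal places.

Pr[bot crawl | ¬traffic spike, ¬newsletter send, viral social-media post] ≈ 0.070

Under noisy-OR, P(traffic spike | causes) = 1 − (1−0.076)·∏(1−qᵢ) over the active causes.
P(¬traffic spike | ¬newsletter send, viral social-media post) = 0.099792×0.81 + 0.031834×0.19 = 0.080832 + 0.006048 = 0.086880
The bot crawl-present share is 0.031834×0.19 = 0.006048.
Hence the posterior is 0.006048/0.086880 ≈ 0.070.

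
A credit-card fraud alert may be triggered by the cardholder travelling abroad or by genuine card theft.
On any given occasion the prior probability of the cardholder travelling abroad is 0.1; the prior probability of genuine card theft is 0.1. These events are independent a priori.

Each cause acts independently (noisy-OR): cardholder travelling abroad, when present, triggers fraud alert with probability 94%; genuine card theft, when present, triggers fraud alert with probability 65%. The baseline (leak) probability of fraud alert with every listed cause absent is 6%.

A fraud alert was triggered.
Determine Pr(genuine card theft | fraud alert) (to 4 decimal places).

Under noisy-OR, P(fraud alert | causes) = 1 − (1−0.06)·∏(1−qᵢ) over the active causes.
P(fraud alert) = 0.06×0.9×0.9 + 0.671×0.9×0.1 + 0.9436×0.1×0.9 + 0.98026×0.1×0.1 = 0.048600 + 0.060390 + 0.084924 + 0.009803 = 0.203717
The genuine card theft-present share is 0.060390 + 0.009803 = 0.070193.
So P(genuine card theft | fraud alert) = 0.070193/0.203717 ≈ 0.3446.

Pr(genuine card theft | fraud alert) ≈ 0.3446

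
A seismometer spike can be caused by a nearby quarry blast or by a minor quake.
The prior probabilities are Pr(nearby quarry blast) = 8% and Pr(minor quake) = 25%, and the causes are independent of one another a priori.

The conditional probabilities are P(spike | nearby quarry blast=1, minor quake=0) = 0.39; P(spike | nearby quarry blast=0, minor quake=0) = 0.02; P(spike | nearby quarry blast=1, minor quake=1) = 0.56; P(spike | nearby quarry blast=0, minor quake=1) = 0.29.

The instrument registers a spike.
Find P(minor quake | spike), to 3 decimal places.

P(minor quake | spike) ≈ 0.677

By total probability over the 4 (nearby quarry blast, minor quake) configurations:
  P(spike) = 0.02×0.92×0.75 + 0.29×0.92×0.25 + 0.39×0.08×0.75 + 0.56×0.08×0.25
        = 0.013800 + 0.066700 + 0.023400 + 0.011200 = 0.115100
The terms with minor quake present sum to 0.077900, so
  P(minor quake | spike) = 0.077900 / 0.115100 ≈ 0.677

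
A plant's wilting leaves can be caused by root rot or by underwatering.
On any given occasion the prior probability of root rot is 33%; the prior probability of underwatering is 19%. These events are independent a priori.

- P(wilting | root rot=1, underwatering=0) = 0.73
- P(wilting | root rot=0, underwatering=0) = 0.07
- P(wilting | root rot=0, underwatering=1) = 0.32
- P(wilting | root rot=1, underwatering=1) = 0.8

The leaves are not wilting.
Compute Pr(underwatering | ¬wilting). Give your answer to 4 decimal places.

P(¬wilting) = 0.93·0.67·0.81 + 0.68·0.67·0.19 + 0.27·0.33·0.81 + 0.2·0.33·0.19 = 0.504711 + 0.086564 + 0.072171 + 0.012540 = 0.675986
Restricting to configurations with underwatering present: 0.086564 + 0.012540 = 0.099104.
P(underwatering | ¬wilting) = 0.099104 / 0.675986 ≈ 0.1466

Pr(underwatering | ¬wilting) ≈ 0.1466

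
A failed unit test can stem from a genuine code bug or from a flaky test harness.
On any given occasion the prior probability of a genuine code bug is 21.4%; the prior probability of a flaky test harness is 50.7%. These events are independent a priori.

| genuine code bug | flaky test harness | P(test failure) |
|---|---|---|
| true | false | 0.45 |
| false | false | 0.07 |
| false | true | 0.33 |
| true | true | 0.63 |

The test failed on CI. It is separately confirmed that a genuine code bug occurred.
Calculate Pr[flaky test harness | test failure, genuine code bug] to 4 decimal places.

Pr[flaky test harness | test failure, genuine code bug] ≈ 0.5901

For the numerator, keep only flaky test harness=true terms: 0.63*0.507 = 0.319410
Denominator P(test failure | genuine code bug): 0.45*0.493 + 0.63*0.507 = 0.541260
P(flaky test harness | test failure, genuine code bug) = 0.319410/0.541260 ≈ 0.5901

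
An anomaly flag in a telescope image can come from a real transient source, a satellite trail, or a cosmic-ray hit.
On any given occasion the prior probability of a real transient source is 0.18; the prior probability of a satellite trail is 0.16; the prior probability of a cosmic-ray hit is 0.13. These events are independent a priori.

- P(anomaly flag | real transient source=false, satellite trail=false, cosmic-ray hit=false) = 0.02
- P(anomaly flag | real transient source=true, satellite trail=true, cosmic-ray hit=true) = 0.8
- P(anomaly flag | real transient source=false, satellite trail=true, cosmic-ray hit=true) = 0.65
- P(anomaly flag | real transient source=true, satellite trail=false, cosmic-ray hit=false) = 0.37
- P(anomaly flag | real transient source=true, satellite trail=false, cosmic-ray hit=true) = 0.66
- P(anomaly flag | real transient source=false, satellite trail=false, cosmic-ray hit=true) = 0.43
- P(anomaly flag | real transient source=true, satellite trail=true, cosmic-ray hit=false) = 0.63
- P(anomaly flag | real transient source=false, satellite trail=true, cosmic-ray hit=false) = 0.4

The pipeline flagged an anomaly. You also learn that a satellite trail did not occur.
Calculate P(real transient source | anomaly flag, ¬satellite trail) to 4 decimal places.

P(real transient source | anomaly flag, ¬satellite trail) ≈ 0.5497

Weight on real transient source=true, given the evidence: 0.057942 + 0.015444 = 0.073386
Normalizer over all consistent configurations: 0.02*0.82*0.87 + 0.43*0.82*0.13 + 0.37*0.18*0.87 + 0.66*0.18*0.13 = 0.133492
Posterior = 0.073386 / 0.133492 ≈ 0.5497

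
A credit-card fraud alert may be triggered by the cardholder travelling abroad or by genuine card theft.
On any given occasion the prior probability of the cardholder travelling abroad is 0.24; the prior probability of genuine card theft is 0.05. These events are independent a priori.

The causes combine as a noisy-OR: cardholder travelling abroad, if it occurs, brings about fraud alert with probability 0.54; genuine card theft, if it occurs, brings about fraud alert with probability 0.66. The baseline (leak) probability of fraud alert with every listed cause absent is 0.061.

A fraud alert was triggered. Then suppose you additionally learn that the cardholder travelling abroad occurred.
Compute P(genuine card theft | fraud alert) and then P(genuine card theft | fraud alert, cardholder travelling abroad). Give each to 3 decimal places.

Under noisy-OR, P(fraud alert | causes) = 1 − (1−0.061)·∏(1−qᵢ) over the active causes.
P(fraud alert) = 0.061*0.76*0.95 + 0.68074*0.76*0.05 + 0.56806*0.24*0.95 + 0.85314*0.24*0.05 = 0.044042 + 0.025868 + 0.129518 + 0.010238 = 0.209666
Of this, 0.036106 comes from 0.025868 + 0.010238 (the genuine card theft=true cases).
P(genuine card theft | fraud alert) = 0.036106 / 0.209666 ≈ 0.172

Now condition on the additional information:
P(fraud alert | cardholder travelling abroad) = 0.56806·0.95 + 0.85314·0.05 = 0.539657 + 0.042657 = 0.582314
The genuine card theft-present share is 0.85314·0.05 = 0.042657.
P(genuine card theft | fraud alert, cardholder travelling abroad) = 0.042657 / 0.582314 ≈ 0.073
This is intercausal reasoning (explaining away): once cardholder travelling abroad accounts for the fraud alert, genuine card theft becomes less likely.

P(genuine card theft | fraud alert) ≈ 0.172; P(genuine card theft | fraud alert, cardholder travelling abroad) ≈ 0.073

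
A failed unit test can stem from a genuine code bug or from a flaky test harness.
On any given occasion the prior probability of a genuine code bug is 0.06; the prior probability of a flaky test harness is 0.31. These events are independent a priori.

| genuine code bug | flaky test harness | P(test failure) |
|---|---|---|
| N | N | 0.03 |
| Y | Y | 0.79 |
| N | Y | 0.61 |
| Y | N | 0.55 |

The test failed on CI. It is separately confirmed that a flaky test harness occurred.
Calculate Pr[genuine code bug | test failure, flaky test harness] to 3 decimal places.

Enumerate both values of genuine code bug and weight by the priors:
  P(test failure | flaky test harness) = 0.61*0.94 + 0.79*0.06
        = 0.573400 + 0.047400 = 0.620800
The terms with genuine code bug present sum to 0.047400, so
  P(genuine code bug | test failure, flaky test harness) = 0.047400 / 0.620800 ≈ 0.076

Pr[genuine code bug | test failure, flaky test harness] ≈ 0.076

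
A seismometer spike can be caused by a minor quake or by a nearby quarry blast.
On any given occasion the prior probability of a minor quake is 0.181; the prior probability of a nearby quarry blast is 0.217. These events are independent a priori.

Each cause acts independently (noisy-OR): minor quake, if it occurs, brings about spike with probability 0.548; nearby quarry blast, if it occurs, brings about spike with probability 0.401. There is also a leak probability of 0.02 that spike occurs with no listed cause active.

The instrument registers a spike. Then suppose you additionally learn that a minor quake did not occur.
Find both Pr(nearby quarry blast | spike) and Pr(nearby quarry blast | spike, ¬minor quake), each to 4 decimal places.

Pr(nearby quarry blast | spike) ≈ 0.5270; Pr(nearby quarry blast | spike, ¬minor quake) ≈ 0.8512

Under noisy-OR, P(spike | causes) = 1 − (1−0.02)·∏(1−qᵢ) over the active causes.
Numerator (weight on configurations with nearby quarry blast): 0.073396 + 0.028856 = 0.102252
Normalizer over all consistent configurations: 0.02·0.819·0.783 + 0.41298·0.819·0.217 + 0.55704·0.181·0.783 + 0.734667·0.181·0.217 = 0.194023
P(nearby quarry blast | spike) = 0.102252/0.194023 ≈ 0.5270

With the extra evidence:
P(spike | ¬minor quake) = 0.02·0.783 + 0.41298·0.217 = 0.015660 + 0.089617 = 0.105277
Restricting to configurations with nearby quarry blast present: 0.41298·0.217 = 0.089617.
So P(nearby quarry blast | spike, ¬minor quake) = 0.089617/0.105277 ≈ 0.8512.
Ruling out minor quake raises the posterior on nearby quarry blast — the flip side of explaining away.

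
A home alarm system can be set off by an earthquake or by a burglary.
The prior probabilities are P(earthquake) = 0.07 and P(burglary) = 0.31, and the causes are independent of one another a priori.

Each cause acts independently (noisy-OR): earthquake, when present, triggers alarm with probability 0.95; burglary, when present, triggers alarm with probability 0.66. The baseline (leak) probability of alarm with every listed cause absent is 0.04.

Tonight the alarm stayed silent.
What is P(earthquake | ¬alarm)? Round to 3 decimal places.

P(earthquake | ¬alarm) ≈ 0.004

Under noisy-OR, P(alarm | causes) = 1 − (1−0.04)·∏(1−qᵢ) over the active causes.
P(¬alarm) = 0.96×0.93×0.69 + 0.3264×0.93×0.31 + 0.048×0.07×0.69 + 0.01632×0.07×0.31 = 0.616032 + 0.094101 + 0.002318 + 0.000354 = 0.712805
The earthquake-present share is 0.002318 + 0.000354 = 0.002672.
P(earthquake | ¬alarm) = 0.002672 / 0.712805 ≈ 0.004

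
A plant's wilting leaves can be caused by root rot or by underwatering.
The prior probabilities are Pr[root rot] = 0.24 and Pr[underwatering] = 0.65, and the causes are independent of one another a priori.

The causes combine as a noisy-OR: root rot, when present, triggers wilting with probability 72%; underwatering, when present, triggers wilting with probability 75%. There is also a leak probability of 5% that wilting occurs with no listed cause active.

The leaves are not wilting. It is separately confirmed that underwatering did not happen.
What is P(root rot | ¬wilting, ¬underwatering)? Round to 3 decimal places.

P(root rot | ¬wilting, ¬underwatering) ≈ 0.081

Under noisy-OR, P(wilting | causes) = 1 − (1−0.05)·∏(1−qᵢ) over the active causes.
Sum P(¬wilting|·) weighted by the priors over both values of root rot:
  P(¬wilting | ¬underwatering) = 0.95*0.76 + 0.266*0.24
        = 0.722000 + 0.063840 = 0.785840
The terms with root rot present sum to 0.063840, so
  P(root rot | ¬wilting, ¬underwatering) = 0.063840 / 0.785840 ≈ 0.081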